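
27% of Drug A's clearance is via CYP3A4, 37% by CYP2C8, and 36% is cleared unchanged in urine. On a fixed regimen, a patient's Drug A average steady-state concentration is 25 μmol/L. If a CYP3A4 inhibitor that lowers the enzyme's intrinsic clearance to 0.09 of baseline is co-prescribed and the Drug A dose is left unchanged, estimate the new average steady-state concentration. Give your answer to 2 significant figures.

33 μmol/L

The CYP3A4 pathway (27% of clearance) is reduced to 0.09× activity: 0.27 × 0.09 = 0.0243.
CYP2C8 (37%) and the residual 36% are unaffected.
Relative clearance = 0.0243 + 0.37 + 0.36 = 0.7543.
New average steady-state concentration = baseline ÷ relative clearance = 25 / 0.7543 = 33 μmol/L.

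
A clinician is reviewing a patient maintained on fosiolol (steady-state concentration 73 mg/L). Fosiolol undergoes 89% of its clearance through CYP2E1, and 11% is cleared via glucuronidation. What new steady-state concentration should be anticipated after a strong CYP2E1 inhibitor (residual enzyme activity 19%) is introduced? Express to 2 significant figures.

2.6 × 10² mg/L

The CYP2E1 pathway (89% of clearance) drops to 0.19× activity: 0.89 × 0.19 = 0.1691.
Non-CYP routes (11%) are unchanged.
Relative clearance = 0.1691 + 0.11 = 0.2791.
Steady-state concentration ∝ 1/CL, so new value = 73 / 0.2791 = 2.6 × 10² mg/L.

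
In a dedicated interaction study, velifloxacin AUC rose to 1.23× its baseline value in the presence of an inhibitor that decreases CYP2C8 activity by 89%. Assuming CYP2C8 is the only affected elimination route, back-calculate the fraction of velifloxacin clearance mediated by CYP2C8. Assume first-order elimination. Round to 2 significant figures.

0.21

CL'/CL = 1 / 1.23 = 0.813
0.11·fm + (1 − fm) = 0.813
fm = (0.813 − 1) / (0.11 − 1) = 0.21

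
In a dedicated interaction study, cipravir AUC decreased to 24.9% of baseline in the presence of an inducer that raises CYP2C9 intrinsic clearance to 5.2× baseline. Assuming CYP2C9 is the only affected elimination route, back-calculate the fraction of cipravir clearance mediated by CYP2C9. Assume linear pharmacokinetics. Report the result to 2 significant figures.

0.72

CL'/CL = 1 / 0.249 = 4.016
5.2·fm + (1 − fm) = 4.016
fm = (4.016 − 1) / (5.2 − 1) = 0.72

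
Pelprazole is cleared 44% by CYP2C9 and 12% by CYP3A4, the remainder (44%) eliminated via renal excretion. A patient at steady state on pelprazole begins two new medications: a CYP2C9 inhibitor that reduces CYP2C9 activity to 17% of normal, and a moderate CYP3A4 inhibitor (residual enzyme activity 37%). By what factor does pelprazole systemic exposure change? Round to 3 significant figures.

1.79

The CYP2C9 pathway (44% of clearance) is reduced to 0.17× activity: 0.44 × 0.17 = 0.0748.
The CYP3A4 pathway (12% of clearance) falls to 0.37× activity: 0.12 × 0.37 = 0.0444.
The remaining 44% of clearance is unaffected.
CL_new/CL_old = 0.0748 + 0.0444 + 0.44 = 0.5592.
Systemic exposure ∝ 1/CL: fold-change = 1 / 0.5592 = 1.79.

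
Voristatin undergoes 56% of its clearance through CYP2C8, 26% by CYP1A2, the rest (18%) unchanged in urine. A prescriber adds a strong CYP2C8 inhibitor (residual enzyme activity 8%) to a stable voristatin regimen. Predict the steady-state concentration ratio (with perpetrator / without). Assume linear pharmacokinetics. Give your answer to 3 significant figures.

The CYP2C8 pathway (56% of clearance) is reduced to 0.08× activity: 0.56 × 0.08 = 0.0448.
CYP1A2 (26%) and the residual 18% are unaffected.
New clearance relative to baseline: 0.0448 + 0.26 + 0.18 = 0.4848.
Steady-state concentration ratio = CL_old/CL_new = 1 / 0.4848 = 2.06.

2.06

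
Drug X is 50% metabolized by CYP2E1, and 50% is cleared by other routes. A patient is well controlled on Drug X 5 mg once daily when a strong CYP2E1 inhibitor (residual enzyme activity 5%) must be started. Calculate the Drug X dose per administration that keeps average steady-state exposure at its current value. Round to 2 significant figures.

CYP2E1: 0.5 × 0.05 = 0.025
Other: 0.5 (unchanged)
CL_new/CL_old = 0.025 + 0.5 = 0.525.
Css,avg = (dose rate)/CL, so holding Css fixed requires dose ∝ CL: 5 × 0.525 = 2.6 mg.

2.6 mg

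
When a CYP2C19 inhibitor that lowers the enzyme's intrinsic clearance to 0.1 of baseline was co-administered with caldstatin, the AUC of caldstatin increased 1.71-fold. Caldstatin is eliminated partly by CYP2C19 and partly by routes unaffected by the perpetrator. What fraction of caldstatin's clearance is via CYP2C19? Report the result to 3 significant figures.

0.461

Call the CYP2C19 fraction fm. After the interaction, CL_new/CL_old = fm × 0.1 + (1 − fm).
AUC ratio = 1 / (new CL fraction), so new CL fraction = 1 / 1.71 = 0.5848.
fm × 0.1 + 1 − fm = 0.5848  ⇒  fm × (0.1 − 1) = −0.4152  ⇒  fm = 0.461.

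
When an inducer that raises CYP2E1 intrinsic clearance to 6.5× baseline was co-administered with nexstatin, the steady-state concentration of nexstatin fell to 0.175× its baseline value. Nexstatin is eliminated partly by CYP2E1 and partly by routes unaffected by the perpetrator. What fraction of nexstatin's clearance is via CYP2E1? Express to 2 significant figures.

0.86

Call the CYP2E1 fraction fm. After the interaction, CL_new/CL_old = fm × 6.5 + (1 − fm).
Steady-state concentration ratio = 1 / (new CL fraction), so new CL fraction = 1 / 0.175 = 5.714.
fm × 6.5 + 1 − fm = 5.714  ⇒  fm × (6.5 − 1) = 4.714  ⇒  fm = 0.86.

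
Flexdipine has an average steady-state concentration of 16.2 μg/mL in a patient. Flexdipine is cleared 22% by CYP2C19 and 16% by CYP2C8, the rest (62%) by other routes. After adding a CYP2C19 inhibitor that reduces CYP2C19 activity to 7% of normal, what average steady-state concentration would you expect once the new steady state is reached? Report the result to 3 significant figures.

20.4 μg/mL

The CYP2C19 pathway (22% of clearance) drops to 0.07× activity: 0.22 × 0.07 = 0.0154.
CYP2C8 (16%) and the residual 62% are unaffected.
New clearance relative to baseline: 0.0154 + 0.16 + 0.62 = 0.7954.
With dosing unchanged, average steady-state concentration scales as 1/CL: 16.2 / 0.7954 = 20.4 μg/mL.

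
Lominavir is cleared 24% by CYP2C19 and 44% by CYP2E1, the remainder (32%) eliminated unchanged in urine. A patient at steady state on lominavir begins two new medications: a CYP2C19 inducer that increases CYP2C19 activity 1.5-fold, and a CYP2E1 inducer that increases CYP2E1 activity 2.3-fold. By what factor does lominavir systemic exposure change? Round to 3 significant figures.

CYP2C19: 0.24 × 1.5 = 0.36
CYP2E1: 0.44 × 2.3 = 1.012
Other: 0.32 (unchanged)
CL_new/CL_old = 0.36 + 1.012 + 0.32 = 1.692.
Systemic exposure ∝ 1/CL: fold-change = 1 / 1.692 = 0.591.

0.591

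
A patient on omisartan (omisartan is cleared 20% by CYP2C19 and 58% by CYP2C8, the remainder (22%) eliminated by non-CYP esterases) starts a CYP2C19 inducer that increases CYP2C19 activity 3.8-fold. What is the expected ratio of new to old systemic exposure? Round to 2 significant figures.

CYP2C19: 0.2 × 3.8 = 0.76
CYP2C8: 0.58 (unchanged)
Other: 0.22 (unchanged)
CL_new/CL_old = 0.76 + 0.58 + 0.22 = 1.56.
Systemic exposure ratio = CL_old/CL_new = 1 / 1.56 = 0.64.

0.64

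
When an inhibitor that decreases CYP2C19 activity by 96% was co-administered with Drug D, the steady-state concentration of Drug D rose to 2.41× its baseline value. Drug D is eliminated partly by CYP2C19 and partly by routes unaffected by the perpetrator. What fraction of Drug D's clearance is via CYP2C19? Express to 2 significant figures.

0.61

CL'/CL = 1 / 2.41 = 0.4149
0.04·fm + (1 − fm) = 0.4149
fm = (0.4149 − 1) / (0.04 − 1) = 0.61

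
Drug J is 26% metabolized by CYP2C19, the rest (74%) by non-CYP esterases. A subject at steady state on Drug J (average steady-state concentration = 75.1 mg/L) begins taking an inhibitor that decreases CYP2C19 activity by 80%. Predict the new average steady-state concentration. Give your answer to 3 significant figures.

The CYP2C19 pathway (26% of clearance) falls to 0.2× activity: 0.26 × 0.2 = 0.052.
Non-CYP routes (74%) are unchanged.
Relative clearance = 0.052 + 0.74 = 0.792.
Average steady-state concentration ∝ 1/CL, so new value = 75.1 / 0.792 = 94.8 mg/L.

94.8 mg/L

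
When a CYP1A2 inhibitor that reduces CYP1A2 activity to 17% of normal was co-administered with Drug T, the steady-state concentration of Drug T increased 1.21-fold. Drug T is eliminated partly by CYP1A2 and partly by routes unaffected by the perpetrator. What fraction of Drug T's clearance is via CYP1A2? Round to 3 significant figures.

0.209

Write x for the fraction cleared via CYP1A2. The observed steady-state concentration change means clearance fell to 1/1.21 = 0.8264 of baseline.
Only the CYP1A2 route changed, so 0.8264 = x·0.17 + (1 − x), giving x = 0.209.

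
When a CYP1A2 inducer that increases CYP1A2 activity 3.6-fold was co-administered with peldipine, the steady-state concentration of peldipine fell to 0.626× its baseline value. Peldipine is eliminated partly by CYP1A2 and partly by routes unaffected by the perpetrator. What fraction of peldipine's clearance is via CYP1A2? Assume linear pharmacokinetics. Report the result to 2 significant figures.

0.23

Call the CYP1A2 fraction fm. After the interaction, CL_new/CL_old = fm × 3.6 + (1 − fm).
Steady-state concentration ratio = 1 / (new CL fraction), so new CL fraction = 1 / 0.626 = 1.597.
fm × 3.6 + 1 − fm = 1.597  ⇒  fm × (3.6 − 1) = 0.5974  ⇒  fm = 0.23.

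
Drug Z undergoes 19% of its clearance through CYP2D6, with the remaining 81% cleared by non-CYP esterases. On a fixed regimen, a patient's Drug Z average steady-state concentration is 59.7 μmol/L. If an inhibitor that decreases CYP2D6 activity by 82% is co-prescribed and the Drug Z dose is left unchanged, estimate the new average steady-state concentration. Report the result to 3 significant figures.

The CYP2D6 pathway (19% of clearance) drops to 0.18× activity: 0.19 × 0.18 = 0.0342.
Non-CYP routes (81%) are unchanged.
New clearance relative to baseline: 0.0342 + 0.81 = 0.8442.
With dosing unchanged, average steady-state concentration scales as 1/CL: 59.7 / 0.8442 = 70.7 μmol/L.

70.7 μmol/L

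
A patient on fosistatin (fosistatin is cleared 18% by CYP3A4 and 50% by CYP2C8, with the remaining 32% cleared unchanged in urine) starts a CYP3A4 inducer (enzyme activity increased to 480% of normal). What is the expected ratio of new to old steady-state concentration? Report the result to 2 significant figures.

The CYP3A4 pathway (18% of clearance) rises to 4.8× activity: 0.18 × 4.8 = 0.864.
CYP2C8 (50%) and the residual 32% are unaffected.
Relative clearance = 0.864 + 0.5 + 0.32 = 1.684.
Steady-state concentration is inversely proportional to clearance, so the fold-change is 1 / 1.684 = 0.59.

0.59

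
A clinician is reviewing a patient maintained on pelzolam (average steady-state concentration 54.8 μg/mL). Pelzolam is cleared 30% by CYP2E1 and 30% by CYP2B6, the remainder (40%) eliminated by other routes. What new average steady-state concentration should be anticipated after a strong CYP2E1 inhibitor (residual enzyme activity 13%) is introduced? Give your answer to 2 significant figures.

The CYP2E1 pathway (30% of clearance) drops to 0.13× activity: 0.3 × 0.13 = 0.039.
CYP2B6 (30%) and the residual 40% are unaffected.
CL_new/CL_old = 0.039 + 0.3 + 0.4 = 0.739.
With dosing unchanged, average steady-state concentration scales as 1/CL: 54.8 / 0.739 = 74 μg/mL.

74 μg/mL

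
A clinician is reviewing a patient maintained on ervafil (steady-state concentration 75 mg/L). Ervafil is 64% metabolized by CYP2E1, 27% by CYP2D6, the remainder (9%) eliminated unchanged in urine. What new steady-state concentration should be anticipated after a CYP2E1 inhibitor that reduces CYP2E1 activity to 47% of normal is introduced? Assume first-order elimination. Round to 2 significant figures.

CYP2E1: 0.64 × 0.47 = 0.3008
CYP2D6: 0.27 (unchanged)
Other: 0.09 (unchanged)
New clearance relative to baseline: 0.3008 + 0.27 + 0.09 = 0.6608.
New steady-state concentration = baseline ÷ relative clearance = 75 / 0.6608 = 1.1 × 10² mg/L.

1.1 × 10² mg/L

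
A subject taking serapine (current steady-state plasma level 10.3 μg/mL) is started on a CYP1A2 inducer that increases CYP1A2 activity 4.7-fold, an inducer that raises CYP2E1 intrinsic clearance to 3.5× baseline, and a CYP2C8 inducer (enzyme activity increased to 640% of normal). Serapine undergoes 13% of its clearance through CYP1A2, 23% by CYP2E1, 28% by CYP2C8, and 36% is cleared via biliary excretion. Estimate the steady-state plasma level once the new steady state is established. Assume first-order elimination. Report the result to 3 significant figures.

The CYP1A2 pathway (13% of clearance) rises to 4.7× activity: 0.13 × 4.7 = 0.611.
The CYP2E1 pathway (23% of clearance) increases to 3.5× activity: 0.23 × 3.5 = 0.805.
The CYP2C8 pathway (28% of clearance) increases to 6.4× activity: 0.28 × 6.4 = 1.792.
Non-CYP routes (36%) are unchanged.
Relative clearance = 0.611 + 0.805 + 1.792 + 0.36 = 3.568.
Dividing the baseline by the relative clearance: 10.3 / 3.568 = 2.89 μg/mL.

2.89 μg/mL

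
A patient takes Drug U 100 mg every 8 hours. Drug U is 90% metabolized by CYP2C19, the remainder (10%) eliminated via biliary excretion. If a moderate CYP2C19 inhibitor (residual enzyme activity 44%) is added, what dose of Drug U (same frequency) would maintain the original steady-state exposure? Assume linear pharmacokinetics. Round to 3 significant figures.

49.6 mg

The CYP2C19 pathway (90% of clearance) is reduced to 0.44× activity: 0.9 × 0.44 = 0.396.
The remaining 10% of clearance is unaffected.
New clearance relative to baseline: 0.396 + 0.1 = 0.496.
To maintain the same steady-state level, dose must scale with clearance: new dose = 100 × 0.496 = 49.6 mg.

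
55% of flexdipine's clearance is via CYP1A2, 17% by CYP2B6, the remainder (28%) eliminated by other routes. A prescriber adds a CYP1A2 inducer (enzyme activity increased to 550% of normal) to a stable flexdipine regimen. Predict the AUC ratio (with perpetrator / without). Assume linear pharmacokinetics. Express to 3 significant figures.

The CYP1A2 pathway (55% of clearance) is boosted to 5.5× activity: 0.55 × 5.5 = 3.025.
CYP2B6 (17%) and the residual 28% are unaffected.
New clearance relative to baseline: 3.025 + 0.17 + 0.28 = 3.475.
AUC is inversely proportional to clearance, so the fold-change is 1 / 3.475 = 0.288.

0.288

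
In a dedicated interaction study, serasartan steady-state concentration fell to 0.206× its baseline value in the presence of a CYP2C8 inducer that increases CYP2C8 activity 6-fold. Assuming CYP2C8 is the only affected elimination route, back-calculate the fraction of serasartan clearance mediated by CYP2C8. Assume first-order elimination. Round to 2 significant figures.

0.77

Let fm be the CYP2C8 fraction. New clearance relative to baseline = fm × 6 + (1 − fm).
Steady-state concentration ratio = 1 / (new CL fraction), so new CL fraction = 1 / 0.206 = 4.854.
fm × 6 + 1 − fm = 4.854  ⇒  fm × (6 − 1) = 3.854  ⇒  fm = 0.77.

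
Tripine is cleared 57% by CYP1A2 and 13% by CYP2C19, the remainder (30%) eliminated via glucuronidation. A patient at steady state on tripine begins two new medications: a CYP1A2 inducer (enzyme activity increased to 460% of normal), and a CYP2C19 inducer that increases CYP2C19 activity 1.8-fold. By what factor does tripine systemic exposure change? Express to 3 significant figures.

0.317

The CYP1A2 pathway (57% of clearance) increases to 4.6× activity: 0.57 × 4.6 = 2.622.
The CYP2C19 pathway (13% of clearance) increases to 1.8× activity: 0.13 × 1.8 = 0.234.
The remaining 30% of clearance is unaffected.
CL_new/CL_old = 2.622 + 0.234 + 0.3 = 3.156.
Because systemic exposure varies inversely with clearance, the combined effect is 1 / 3.156 = 0.317.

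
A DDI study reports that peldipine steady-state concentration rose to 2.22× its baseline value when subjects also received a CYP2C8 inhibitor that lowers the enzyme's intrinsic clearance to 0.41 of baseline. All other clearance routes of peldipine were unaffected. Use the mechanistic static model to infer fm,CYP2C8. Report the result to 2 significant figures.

0.93

Let x = fm,CYP2C8. Because steady-state concentration ∝ 1/CL, relative clearance fell to 1/2.22 = 0.4505.
Only the CYP2C8 route changed, so 0.4505 = x·0.41 + (1 − x), giving x = 0.93.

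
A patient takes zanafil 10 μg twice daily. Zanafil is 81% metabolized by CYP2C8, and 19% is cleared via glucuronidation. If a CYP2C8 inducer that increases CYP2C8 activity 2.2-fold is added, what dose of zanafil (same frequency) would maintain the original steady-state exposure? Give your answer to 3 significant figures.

The CYP2C8 pathway (81% of clearance) is boosted to 2.2× activity: 0.81 × 2.2 = 1.782.
The remaining 19% of clearance is unaffected.
New clearance relative to baseline: 1.782 + 0.19 = 1.972.
Exposure is unchanged when dose changes in proportion to clearance. New dose = 10 μg × 1.972 = 19.7 μg.

19.7 μg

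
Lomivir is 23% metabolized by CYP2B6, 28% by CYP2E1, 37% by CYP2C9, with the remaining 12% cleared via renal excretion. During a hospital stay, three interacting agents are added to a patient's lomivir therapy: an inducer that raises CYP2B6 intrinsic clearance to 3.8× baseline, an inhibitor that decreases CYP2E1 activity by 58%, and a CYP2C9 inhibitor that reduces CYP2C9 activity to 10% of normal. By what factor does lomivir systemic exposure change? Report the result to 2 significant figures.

The CYP2B6 pathway (23% of clearance) rises to 3.8× activity: 0.23 × 3.8 = 0.874.
The CYP2E1 pathway (28% of clearance) drops to 0.42× activity: 0.28 × 0.42 = 0.1176.
The CYP2C9 pathway (37% of clearance) falls to 0.1× activity: 0.37 × 0.1 = 0.037.
The remaining 12% of clearance is unaffected.
Relative clearance = 0.874 + 0.1176 + 0.037 + 0.12 = 1.1486.
Because systemic exposure varies inversely with clearance, the combined effect is 1 / 1.1486 = 0.87.

0.87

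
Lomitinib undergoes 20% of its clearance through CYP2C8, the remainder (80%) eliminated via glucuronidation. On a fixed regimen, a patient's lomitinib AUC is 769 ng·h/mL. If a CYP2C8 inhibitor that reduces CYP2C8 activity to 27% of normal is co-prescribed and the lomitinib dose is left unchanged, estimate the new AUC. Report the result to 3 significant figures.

900 ng·h/mL

The CYP2C8 pathway (20% of clearance) is reduced to 0.27× activity: 0.2 × 0.27 = 0.054.
Non-CYP routes (80%) are unchanged.
New clearance relative to baseline: 0.054 + 0.8 = 0.854.
AUC ∝ 1/CL, so new value = 769 / 0.854 = 900 ng·h/mL.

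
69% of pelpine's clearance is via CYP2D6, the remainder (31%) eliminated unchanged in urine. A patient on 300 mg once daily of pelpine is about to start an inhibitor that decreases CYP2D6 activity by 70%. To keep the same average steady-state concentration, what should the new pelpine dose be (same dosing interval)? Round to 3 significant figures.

155 mg

The CYP2D6 pathway (69% of clearance) is reduced to 0.3× activity: 0.69 × 0.3 = 0.207.
The remaining 31% of clearance is unaffected.
CL_new/CL_old = 0.207 + 0.31 = 0.517.
Css,avg = (dose rate)/CL, so holding Css fixed requires dose ∝ CL: 300 × 0.517 = 155 mg.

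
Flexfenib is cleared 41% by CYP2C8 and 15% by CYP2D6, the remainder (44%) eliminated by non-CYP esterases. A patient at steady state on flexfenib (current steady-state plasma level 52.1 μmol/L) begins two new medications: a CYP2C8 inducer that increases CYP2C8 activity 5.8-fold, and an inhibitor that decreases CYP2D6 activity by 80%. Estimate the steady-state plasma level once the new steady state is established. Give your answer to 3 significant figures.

CYP2C8: 0.41 × 5.8 = 2.378
CYP2D6: 0.15 × 0.2 = 0.03
Other: 0.44 (unchanged)
Relative clearance = 2.378 + 0.03 + 0.44 = 2.848.
New steady-state plasma level = 52.1 / 2.848 = 18.3 μmol/L (concentration scales inversely with clearance).

18.3 μmol/L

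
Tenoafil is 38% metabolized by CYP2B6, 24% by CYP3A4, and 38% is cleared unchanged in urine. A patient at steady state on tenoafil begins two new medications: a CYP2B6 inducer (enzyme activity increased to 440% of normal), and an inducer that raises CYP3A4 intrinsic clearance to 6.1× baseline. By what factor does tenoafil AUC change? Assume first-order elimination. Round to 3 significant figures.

0.284

The CYP2B6 pathway (38% of clearance) increases to 4.4× activity: 0.38 × 4.4 = 1.672.
The CYP3A4 pathway (24% of clearance) is boosted to 6.1× activity: 0.24 × 6.1 = 1.464.
The remaining 38% of clearance is unaffected.
Relative clearance = 1.672 + 1.464 + 0.38 = 3.516.
AUC ∝ 1/CL: fold-change = 1 / 3.516 = 0.284.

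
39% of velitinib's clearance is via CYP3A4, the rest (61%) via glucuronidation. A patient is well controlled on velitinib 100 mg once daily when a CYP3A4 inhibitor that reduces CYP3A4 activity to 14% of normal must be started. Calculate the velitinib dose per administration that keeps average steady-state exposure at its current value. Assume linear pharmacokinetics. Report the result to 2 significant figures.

CYP3A4: 0.39 × 0.14 = 0.0546
Other: 0.61 (unchanged)
CL_new/CL_old = 0.0546 + 0.61 = 0.6646.
Css,avg = (dose rate)/CL, so holding Css fixed requires dose ∝ CL: 100 × 0.6646 = 66 mg.

66 mg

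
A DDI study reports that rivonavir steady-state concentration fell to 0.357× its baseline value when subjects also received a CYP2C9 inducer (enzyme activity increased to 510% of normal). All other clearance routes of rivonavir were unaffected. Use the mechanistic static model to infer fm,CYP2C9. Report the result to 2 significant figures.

0.44

CL'/CL = 1 / 0.357 = 2.801
5.1·fm + (1 − fm) = 2.801
fm = (2.801 − 1) / (5.1 − 1) = 0.44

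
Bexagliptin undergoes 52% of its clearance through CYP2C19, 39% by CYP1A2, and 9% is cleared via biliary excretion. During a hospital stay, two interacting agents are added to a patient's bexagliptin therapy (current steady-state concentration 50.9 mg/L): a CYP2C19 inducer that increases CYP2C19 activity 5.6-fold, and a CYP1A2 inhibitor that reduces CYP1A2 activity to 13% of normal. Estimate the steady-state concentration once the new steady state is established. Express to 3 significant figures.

The CYP2C19 pathway (52% of clearance) rises to 5.6× activity: 0.52 × 5.6 = 2.912.
The CYP1A2 pathway (39% of clearance) is reduced to 0.13× activity: 0.39 × 0.13 = 0.0507.
The remaining 9% of clearance is unaffected.
CL_new/CL_old = 2.912 + 0.0507 + 0.09 = 3.0527.
New steady-state concentration = 50.9 / 3.0527 = 16.7 mg/L (concentration scales inversely with clearance).

16.7 mg/L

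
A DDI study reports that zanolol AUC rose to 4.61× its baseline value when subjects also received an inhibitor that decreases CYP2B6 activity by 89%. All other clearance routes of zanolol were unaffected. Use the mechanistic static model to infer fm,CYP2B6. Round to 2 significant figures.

0.88

Let fm be the CYP2B6 fraction. New clearance relative to baseline = fm × 0.11 + (1 − fm).
AUC ratio = 1 / (new CL fraction), so new CL fraction = 1 / 4.61 = 0.2169.
fm × 0.11 + 1 − fm = 0.2169  ⇒  fm × (0.11 − 1) = −0.7831  ⇒  fm = 0.88.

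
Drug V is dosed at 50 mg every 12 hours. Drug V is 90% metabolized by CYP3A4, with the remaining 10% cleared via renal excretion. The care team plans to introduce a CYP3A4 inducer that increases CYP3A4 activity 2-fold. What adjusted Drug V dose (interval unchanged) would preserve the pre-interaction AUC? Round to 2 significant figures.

CYP3A4: 0.9 × 2 = 1.8
Other: 0.1 (unchanged)
CL_new/CL_old = 1.8 + 0.1 = 1.9.
To maintain the same steady-state level, dose must scale with clearance: new dose = 50 × 1.9 = 95 mg.

95 mg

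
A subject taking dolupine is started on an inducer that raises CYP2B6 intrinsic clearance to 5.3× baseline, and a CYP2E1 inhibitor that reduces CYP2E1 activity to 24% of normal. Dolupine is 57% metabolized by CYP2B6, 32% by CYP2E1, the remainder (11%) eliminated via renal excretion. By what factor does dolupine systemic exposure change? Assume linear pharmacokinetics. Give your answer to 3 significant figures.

CYP2B6: 0.57 × 5.3 = 3.021
CYP2E1: 0.32 × 0.24 = 0.0768
Other: 0.11 (unchanged)
CL_new/CL_old = 3.021 + 0.0768 + 0.11 = 3.2078.
Net systemic exposure ratio = 1 / 3.2078 = 0.312.

0.312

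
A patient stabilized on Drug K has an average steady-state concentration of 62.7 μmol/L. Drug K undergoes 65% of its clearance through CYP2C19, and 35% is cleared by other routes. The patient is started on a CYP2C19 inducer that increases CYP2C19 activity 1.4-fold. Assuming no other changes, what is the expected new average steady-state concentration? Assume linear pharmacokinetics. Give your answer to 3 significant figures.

CYP2C19: 0.65 × 1.4 = 0.91
Other: 0.35 (unchanged)
New clearance relative to baseline: 0.91 + 0.35 = 1.26.
Average steady-state concentration ∝ 1/CL, so new value = 62.7 / 1.26 = 49.8 μmol/L.

49.8 μmol/L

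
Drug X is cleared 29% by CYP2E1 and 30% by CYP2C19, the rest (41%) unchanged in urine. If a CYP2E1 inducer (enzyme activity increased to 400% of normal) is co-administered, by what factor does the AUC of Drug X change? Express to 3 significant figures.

0.535

CYP2E1: 0.29 × 4 = 1.16
CYP2C19: 0.3 (unchanged)
Other: 0.41 (unchanged)
New clearance relative to baseline: 1.16 + 0.3 + 0.41 = 1.87.
AUC is inversely proportional to clearance, so the fold-change is 1 / 1.87 = 0.535.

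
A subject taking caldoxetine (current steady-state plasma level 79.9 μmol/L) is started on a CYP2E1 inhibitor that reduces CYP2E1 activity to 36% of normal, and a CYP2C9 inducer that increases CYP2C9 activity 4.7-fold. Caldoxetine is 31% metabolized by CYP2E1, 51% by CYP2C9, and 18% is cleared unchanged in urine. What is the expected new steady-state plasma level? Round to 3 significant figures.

The CYP2E1 pathway (31% of clearance) drops to 0.36× activity: 0.31 × 0.36 = 0.1116.
The CYP2C9 pathway (51% of clearance) increases to 4.7× activity: 0.51 × 4.7 = 2.397.
The remaining 18% of clearance is unaffected.
CL_new/CL_old = 0.1116 + 2.397 + 0.18 = 2.6886.
Dividing the baseline by the relative clearance: 79.9 / 2.6886 = 29.7 μmol/L.

29.7 μmol/L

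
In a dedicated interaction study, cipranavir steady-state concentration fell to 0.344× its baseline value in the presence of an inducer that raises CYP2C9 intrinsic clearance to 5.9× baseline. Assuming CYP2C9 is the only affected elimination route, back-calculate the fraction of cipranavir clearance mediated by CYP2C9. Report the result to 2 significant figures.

Let x = fm,CYP2C9. Because steady-state concentration ∝ 1/CL, relative clearance rose to 1/0.344 = 2.907.
Only the CYP2C9 route changed, so 2.907 = x·5.9 + (1 − x), giving x = 0.39.

0.39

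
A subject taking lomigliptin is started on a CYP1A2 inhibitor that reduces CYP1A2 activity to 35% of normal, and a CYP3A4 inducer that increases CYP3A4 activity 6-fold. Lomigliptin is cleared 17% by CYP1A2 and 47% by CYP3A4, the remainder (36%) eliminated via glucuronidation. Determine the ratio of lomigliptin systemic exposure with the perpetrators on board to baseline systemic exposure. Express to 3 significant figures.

0.309

CYP1A2: 0.17 × 0.35 = 0.0595
CYP3A4: 0.47 × 6 = 2.82
Other: 0.36 (unchanged)
New clearance relative to baseline: 0.0595 + 2.82 + 0.36 = 3.2395.
Because systemic exposure varies inversely with clearance, the combined effect is 1 / 3.2395 = 0.309.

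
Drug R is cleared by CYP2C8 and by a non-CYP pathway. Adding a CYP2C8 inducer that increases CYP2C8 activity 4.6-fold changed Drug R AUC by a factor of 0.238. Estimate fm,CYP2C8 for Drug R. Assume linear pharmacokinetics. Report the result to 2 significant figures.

0.89

CL'/CL = 1 / 0.238 = 4.202
4.6·fm + (1 − fm) = 4.202
fm = (4.202 − 1) / (4.6 − 1) = 0.89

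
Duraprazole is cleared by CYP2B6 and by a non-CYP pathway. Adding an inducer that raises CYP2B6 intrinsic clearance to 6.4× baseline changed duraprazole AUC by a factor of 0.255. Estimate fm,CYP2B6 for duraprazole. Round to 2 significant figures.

0.54

Write x for the fraction cleared via CYP2B6. The observed AUC change means clearance rose to 1/0.255 = 3.922 of baseline.
Setting x·6.4 + (1 − x) = 3.922 and solving: x = (3.922 − 1)/(6.4 − 1) = 0.54.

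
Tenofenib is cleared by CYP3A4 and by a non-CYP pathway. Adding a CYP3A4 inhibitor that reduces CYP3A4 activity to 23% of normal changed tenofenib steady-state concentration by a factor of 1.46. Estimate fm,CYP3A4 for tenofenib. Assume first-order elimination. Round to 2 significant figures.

CL'/CL = 1 / 1.46 = 0.6849
0.23·fm + (1 − fm) = 0.6849
fm = (0.6849 − 1) / (0.23 − 1) = 0.41

0.41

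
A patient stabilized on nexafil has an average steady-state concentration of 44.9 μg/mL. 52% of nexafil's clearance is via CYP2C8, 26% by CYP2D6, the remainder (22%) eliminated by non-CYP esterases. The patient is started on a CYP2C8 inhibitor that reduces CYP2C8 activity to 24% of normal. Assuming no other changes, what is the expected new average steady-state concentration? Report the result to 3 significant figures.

CYP2C8: 0.52 × 0.24 = 0.1248
CYP2D6: 0.26 (unchanged)
Other: 0.22 (unchanged)
CL_new/CL_old = 0.1248 + 0.26 + 0.22 = 0.6048.
With dosing unchanged, average steady-state concentration scales as 1/CL: 44.9 / 0.6048 = 74.2 μg/mL.

74.2 μg/mL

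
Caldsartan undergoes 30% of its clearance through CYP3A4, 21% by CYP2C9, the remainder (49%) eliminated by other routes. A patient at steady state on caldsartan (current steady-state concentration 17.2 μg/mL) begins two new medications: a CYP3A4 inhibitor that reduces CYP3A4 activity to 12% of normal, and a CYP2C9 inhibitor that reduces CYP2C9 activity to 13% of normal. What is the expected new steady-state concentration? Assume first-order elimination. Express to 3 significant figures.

The CYP3A4 pathway (30% of clearance) falls to 0.12× activity: 0.3 × 0.12 = 0.036.
The CYP2C9 pathway (21% of clearance) falls to 0.13× activity: 0.21 × 0.13 = 0.0273.
Non-CYP routes (49%) are unchanged.
CL_new/CL_old = 0.036 + 0.0273 + 0.49 = 0.5533.
Dividing the baseline by the relative clearance: 17.2 / 0.5533 = 31.1 μg/mL.

31.1 μg/mL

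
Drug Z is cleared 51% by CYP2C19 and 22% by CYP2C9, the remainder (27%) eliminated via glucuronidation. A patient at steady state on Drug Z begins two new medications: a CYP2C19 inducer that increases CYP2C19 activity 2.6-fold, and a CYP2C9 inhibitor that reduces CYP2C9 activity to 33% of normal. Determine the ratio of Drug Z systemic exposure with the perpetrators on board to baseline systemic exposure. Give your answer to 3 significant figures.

CYP2C19: 0.51 × 2.6 = 1.326
CYP2C9: 0.22 × 0.33 = 0.0726
Other: 0.27 (unchanged)
New clearance relative to baseline: 1.326 + 0.0726 + 0.27 = 1.6686.
Because systemic exposure varies inversely with clearance, the combined effect is 1 / 1.6686 = 0.599.

0.599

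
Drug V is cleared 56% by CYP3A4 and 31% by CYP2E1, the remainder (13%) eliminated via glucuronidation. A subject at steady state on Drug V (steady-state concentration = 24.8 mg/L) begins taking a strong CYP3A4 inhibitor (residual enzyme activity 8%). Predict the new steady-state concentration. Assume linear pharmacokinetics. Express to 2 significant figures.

51 mg/L

CYP3A4: 0.56 × 0.08 = 0.0448
CYP2E1: 0.31 (unchanged)
Other: 0.13 (unchanged)
CL_new/CL_old = 0.0448 + 0.31 + 0.13 = 0.4848.
Steady-state concentration ∝ 1/CL, so new value = 24.8 / 0.4848 = 51 mg/L.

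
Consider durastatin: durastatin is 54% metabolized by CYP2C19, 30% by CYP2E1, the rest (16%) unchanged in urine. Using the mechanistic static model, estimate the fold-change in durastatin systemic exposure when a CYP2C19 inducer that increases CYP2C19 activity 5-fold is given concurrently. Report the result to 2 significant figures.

The CYP2C19 pathway (54% of clearance) rises to 5× activity: 0.54 × 5 = 2.7.
CYP2E1 (30%) and the residual 16% are unaffected.
Relative clearance = 2.7 + 0.3 + 0.16 = 3.16.
Since systemic exposure ∝ 1/CL, the ratio is 1 / 3.16 = 0.32.

0.32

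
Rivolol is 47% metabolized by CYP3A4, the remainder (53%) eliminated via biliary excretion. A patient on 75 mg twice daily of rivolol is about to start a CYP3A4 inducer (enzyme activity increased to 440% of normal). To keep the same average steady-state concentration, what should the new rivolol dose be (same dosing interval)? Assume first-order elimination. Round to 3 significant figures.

195 mg

The CYP3A4 pathway (47% of clearance) is boosted to 4.4× activity: 0.47 × 4.4 = 2.068.
Non-CYP routes (53%) are unchanged.
CL_new/CL_old = 2.068 + 0.53 = 2.598.
To maintain the same steady-state level, dose must scale with clearance: new dose = 75 × 2.598 = 195 mg.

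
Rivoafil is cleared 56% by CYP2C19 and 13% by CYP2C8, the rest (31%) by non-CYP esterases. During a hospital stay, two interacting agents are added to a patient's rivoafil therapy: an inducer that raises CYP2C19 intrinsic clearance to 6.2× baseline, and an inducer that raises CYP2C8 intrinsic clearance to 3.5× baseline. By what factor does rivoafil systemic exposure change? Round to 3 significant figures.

The CYP2C19 pathway (56% of clearance) rises to 6.2× activity: 0.56 × 6.2 = 3.472.
The CYP2C8 pathway (13% of clearance) rises to 3.5× activity: 0.13 × 3.5 = 0.455.
Non-CYP routes (31%) are unchanged.
Relative clearance = 3.472 + 0.455 + 0.31 = 4.237.
Because systemic exposure varies inversely with clearance, the combined effect is 1 / 4.237 = 0.236.

0.236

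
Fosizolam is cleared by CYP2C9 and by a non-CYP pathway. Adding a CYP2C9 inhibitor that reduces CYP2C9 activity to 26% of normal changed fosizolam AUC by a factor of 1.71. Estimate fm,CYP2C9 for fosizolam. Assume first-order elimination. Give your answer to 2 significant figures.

0.56

Let x = fm,CYP2C9. Because AUC ∝ 1/CL, relative clearance fell to 1/1.71 = 0.5848.
Only the CYP2C9 route changed, so 0.5848 = x·0.26 + (1 − x), giving x = 0.56.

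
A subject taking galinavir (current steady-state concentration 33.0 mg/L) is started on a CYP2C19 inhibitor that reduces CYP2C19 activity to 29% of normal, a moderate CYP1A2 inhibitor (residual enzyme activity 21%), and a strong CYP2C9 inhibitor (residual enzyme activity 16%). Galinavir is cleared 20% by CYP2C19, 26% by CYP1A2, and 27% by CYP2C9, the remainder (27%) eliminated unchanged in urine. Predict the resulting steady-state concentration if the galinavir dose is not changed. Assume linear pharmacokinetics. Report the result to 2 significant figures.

CYP2C19: 0.2 × 0.29 = 0.058
CYP1A2: 0.26 × 0.21 = 0.0546
CYP2C9: 0.27 × 0.16 = 0.0432
Other: 0.27 (unchanged)
New clearance relative to baseline: 0.058 + 0.0546 + 0.0432 + 0.27 = 0.4258.
Steady-state concentration ∝ 1/CL: new value = 33.0 / 0.4258 = 78 mg/L.

78 mg/L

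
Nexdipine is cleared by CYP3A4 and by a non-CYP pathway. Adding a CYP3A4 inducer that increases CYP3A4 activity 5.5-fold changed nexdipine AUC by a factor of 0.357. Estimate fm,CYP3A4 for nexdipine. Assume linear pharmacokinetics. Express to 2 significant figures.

0.40

CL'/CL = 1 / 0.357 = 2.801
5.5·fm + (1 − fm) = 2.801
fm = (2.801 − 1) / (5.5 − 1) = 0.40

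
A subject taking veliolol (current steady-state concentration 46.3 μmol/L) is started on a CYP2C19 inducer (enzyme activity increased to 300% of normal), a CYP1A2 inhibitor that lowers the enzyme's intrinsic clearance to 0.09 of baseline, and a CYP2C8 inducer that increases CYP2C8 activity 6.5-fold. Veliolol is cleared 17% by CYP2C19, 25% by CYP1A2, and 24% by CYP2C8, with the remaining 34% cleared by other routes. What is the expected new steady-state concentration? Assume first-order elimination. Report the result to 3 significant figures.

19.0 μmol/L

The CYP2C19 pathway (17% of clearance) rises to 3× activity: 0.17 × 3 = 0.51.
The CYP1A2 pathway (25% of clearance) drops to 0.09× activity: 0.25 × 0.09 = 0.0225.
The CYP2C8 pathway (24% of clearance) is boosted to 6.5× activity: 0.24 × 6.5 = 1.56.
Non-CYP routes (34%) are unchanged.
Relative clearance = 0.51 + 0.0225 + 1.56 + 0.34 = 2.4325.
Dividing the baseline by the relative clearance: 46.3 / 2.4325 = 19.0 μmol/L.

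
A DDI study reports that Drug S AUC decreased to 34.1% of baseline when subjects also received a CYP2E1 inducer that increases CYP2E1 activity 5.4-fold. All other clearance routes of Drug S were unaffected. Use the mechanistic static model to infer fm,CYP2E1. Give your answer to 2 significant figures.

0.44

Write x for the fraction cleared via CYP2E1. The observed AUC change means clearance rose to 1/0.341 = 2.933 of baseline.
Only the CYP2E1 route changed, so 2.933 = x·5.4 + (1 − x), giving x = 0.44.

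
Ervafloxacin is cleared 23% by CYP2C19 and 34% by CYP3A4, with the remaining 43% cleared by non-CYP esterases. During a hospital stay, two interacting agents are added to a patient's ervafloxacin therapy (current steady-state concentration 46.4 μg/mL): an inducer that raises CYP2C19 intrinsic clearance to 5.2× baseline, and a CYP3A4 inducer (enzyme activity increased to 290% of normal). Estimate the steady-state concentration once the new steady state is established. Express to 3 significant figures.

The CYP2C19 pathway (23% of clearance) is boosted to 5.2× activity: 0.23 × 5.2 = 1.196.
The CYP3A4 pathway (34% of clearance) increases to 2.9× activity: 0.34 × 2.9 = 0.986.
Non-CYP routes (43%) are unchanged.
Relative clearance = 1.196 + 0.986 + 0.43 = 2.612.
Dividing the baseline by the relative clearance: 46.4 / 2.612 = 17.8 μg/mL.

17.8 μg/mL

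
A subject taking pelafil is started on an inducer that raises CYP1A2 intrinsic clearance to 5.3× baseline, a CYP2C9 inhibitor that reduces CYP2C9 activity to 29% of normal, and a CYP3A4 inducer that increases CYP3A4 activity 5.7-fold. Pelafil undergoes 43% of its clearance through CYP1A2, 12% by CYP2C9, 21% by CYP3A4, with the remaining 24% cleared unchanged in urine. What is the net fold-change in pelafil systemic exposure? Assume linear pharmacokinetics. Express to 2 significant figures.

0.27

CYP1A2: 0.43 × 5.3 = 2.279
CYP2C9: 0.12 × 0.29 = 0.0348
CYP3A4: 0.21 × 5.7 = 1.197
Other: 0.24 (unchanged)
Relative clearance = 2.279 + 0.0348 + 1.197 + 0.24 = 3.7508.
Net systemic exposure ratio = 1 / 3.7508 = 0.27.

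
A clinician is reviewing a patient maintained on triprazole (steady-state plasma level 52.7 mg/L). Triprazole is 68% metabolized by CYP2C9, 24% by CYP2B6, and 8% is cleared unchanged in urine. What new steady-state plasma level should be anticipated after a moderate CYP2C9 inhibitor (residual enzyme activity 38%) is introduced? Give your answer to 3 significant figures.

CYP2C9: 0.68 × 0.38 = 0.2584
CYP2B6: 0.24 (unchanged)
Other: 0.08 (unchanged)
Relative clearance = 0.2584 + 0.24 + 0.08 = 0.5784.
New steady-state plasma level = baseline ÷ relative clearance = 52.7 / 0.5784 = 91.1 mg/L.

91.1 mg/L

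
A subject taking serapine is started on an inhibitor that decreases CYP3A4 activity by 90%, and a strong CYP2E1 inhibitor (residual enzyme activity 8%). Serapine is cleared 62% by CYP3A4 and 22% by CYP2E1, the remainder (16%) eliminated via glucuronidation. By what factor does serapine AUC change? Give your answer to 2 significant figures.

4.2

The CYP3A4 pathway (62% of clearance) is reduced to 0.1× activity: 0.62 × 0.1 = 0.062.
The CYP2E1 pathway (22% of clearance) falls to 0.08× activity: 0.22 × 0.08 = 0.0176.
The remaining 16% of clearance is unaffected.
CL_new/CL_old = 0.062 + 0.0176 + 0.16 = 0.2396.
Because AUC varies inversely with clearance, the combined effect is 1 / 0.2396 = 4.2.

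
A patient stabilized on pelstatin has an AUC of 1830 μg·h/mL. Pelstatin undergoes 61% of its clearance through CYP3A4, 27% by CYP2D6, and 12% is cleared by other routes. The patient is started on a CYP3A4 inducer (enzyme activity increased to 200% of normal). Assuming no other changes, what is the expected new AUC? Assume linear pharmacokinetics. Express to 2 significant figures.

1.1 × 10³ μg·h/mL

CYP3A4: 0.61 × 2 = 1.22
CYP2D6: 0.27 (unchanged)
Other: 0.12 (unchanged)
CL_new/CL_old = 1.22 + 0.27 + 0.12 = 1.61.
With dosing unchanged, AUC scales as 1/CL: 1830 / 1.61 = 1.1 × 10³ μg·h/mL.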